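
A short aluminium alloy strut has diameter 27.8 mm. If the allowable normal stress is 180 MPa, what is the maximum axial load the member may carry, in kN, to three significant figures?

109 kN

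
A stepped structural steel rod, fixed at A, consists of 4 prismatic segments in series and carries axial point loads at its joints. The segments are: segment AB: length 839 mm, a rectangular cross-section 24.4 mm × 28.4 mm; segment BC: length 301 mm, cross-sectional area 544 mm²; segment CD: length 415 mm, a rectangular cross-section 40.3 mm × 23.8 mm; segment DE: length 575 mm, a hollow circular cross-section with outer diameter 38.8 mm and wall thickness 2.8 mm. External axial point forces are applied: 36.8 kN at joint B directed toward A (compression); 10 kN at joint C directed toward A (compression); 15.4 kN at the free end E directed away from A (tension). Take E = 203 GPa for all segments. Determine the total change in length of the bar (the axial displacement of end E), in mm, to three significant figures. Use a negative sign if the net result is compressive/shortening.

-0.00199 mm

Internal axial forces (sectioning from the free end, tension +): N_DE = 15.4 kN, N_CD = 15.4 kN, N_BC = 5.4 kN, N_AB = -31.4 kN.
A_AB = 693 mm².
A_CD = 959.1 mm².
A_DE = 316.7 mm².
δ_AB = -31400·839/(693·203000) = -0.1873 mm
δ_BC = 5400·301/(544·203000) = 0.01472 mm
δ_CD = 15400·415/(959.1·203000) = 0.03282 mm
δ_DE = 15400·575/(316.7·203000) = 0.1377 mm
δ = Σδ_i = -0.001989 mm.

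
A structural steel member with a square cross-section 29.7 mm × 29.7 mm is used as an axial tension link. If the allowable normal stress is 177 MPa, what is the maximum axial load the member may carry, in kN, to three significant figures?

A = 882.1 mm².
P_max = σ_allow · A = 177 · 882.1 = 156100 N = 156.1 kN.

156 kN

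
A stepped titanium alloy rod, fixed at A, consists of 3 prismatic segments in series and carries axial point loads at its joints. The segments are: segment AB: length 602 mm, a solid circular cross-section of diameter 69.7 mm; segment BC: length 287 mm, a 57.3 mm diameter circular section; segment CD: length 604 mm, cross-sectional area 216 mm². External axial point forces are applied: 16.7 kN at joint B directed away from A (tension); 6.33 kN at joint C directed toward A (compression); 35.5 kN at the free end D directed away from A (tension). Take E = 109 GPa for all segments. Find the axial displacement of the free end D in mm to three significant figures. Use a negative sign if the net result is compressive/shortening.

1.01 mm

Internal axial forces (sectioning from the free end, tension +): N_CD = 35.5 kN, N_BC = 29.17 kN, N_AB = 45.87 kN.
A_AB = 3816 mm².
A_BC = 2579 mm².
δ_AB = 45870·602/(3816·109000) = 0.0664 mm
δ_BC = 29170·287/(2579·109000) = 0.02978 mm
δ_CD = 35500·604/(216·109000) = 0.9107 mm
δ = Σδ_i = 1.007 mm.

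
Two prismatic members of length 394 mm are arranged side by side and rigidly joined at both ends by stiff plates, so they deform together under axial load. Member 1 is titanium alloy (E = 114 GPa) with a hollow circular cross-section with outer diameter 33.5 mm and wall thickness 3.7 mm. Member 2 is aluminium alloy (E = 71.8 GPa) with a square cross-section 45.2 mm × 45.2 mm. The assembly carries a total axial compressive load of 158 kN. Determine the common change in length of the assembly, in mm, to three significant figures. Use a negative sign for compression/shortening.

-0.334 mm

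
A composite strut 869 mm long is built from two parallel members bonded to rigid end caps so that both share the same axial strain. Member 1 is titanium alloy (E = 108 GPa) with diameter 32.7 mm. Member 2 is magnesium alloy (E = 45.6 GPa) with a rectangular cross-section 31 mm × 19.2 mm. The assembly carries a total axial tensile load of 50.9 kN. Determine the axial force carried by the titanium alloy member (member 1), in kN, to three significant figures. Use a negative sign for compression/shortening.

39.2 kN

A_1 = 839.8 mm².
A_2 = 595.2 mm².
Equal strain + equilibrium ⇒ each member carries load in proportion to AE: A₁E₁ = 90700000 N, A₂E₂ = 27140000 N, ΣAE = 117800000 N.
F₁ = P·A₁E₁/ΣAE = 50900·90700000/117800000 = 39180 N.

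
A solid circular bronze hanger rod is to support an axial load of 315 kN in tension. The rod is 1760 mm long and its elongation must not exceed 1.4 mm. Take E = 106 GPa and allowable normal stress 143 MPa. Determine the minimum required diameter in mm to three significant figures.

Required area A ≥ P/σ_allow = 315000/143 = 2203 mm².
For a solid circular section, d ≥ √(4A/π) = 52.96 mm.
Elongation limit: A ≥ PL/(Eδ_allow) = 315000·1760/(106000·1.4) = 3736 mm² ⇒ d ≥ 68.97 mm.
The elongation limit governs.

69.0 mm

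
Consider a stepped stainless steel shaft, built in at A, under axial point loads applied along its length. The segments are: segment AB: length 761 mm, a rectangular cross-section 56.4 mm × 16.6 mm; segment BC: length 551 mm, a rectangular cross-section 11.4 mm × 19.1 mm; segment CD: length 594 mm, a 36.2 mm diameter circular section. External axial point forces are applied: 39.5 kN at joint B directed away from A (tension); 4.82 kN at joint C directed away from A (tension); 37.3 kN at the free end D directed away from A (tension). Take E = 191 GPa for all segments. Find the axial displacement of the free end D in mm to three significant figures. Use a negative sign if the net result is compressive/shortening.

Internal axial forces (sectioning from the free end, tension +): N_CD = 37.3 kN, N_BC = 42.12 kN, N_AB = 81.62 kN.
A_AB = 936.2 mm².
A_BC = 217.7 mm².
A_CD = 1029 mm².
δ_AB = 81620·761/(936.2·191000) = 0.3473 mm
δ_BC = 42120·551/(217.7·191000) = 0.558 mm
δ_CD = 37300·594/(1029·191000) = 0.1127 mm
δ = Σδ_i = 1.018 mm.

1.02 mm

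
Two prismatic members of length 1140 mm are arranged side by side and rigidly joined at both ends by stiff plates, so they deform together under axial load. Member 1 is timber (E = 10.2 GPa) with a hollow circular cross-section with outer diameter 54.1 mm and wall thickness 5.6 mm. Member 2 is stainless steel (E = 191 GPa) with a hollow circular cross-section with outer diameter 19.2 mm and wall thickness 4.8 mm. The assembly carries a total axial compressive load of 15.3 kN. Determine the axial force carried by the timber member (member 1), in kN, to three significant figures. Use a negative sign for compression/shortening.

-2.65 kN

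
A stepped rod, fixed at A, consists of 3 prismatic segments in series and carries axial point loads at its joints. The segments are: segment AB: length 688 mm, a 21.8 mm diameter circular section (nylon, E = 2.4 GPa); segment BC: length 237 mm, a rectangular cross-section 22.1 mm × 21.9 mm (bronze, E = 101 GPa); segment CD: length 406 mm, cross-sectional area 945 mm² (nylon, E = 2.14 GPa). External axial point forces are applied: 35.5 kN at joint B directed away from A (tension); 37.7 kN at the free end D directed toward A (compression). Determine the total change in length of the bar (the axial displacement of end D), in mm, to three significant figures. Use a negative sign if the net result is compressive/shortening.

Internal axial forces (sectioning from the free end, tension +): N_CD = -37.7 kN, N_BC = -37.7 kN, N_AB = -2.2 kN.
A_AB = 373.3 mm².
A_BC = 484 mm².
δ_AB = -2200·688/(373.3·2400) = -1.69 mm
δ_BC = -37700·237/(484·101000) = -0.1828 mm
δ_CD = -37700·406/(945·2140) = -7.569 mm
δ = Σδ_i = -9.441 mm.

-9.44 mm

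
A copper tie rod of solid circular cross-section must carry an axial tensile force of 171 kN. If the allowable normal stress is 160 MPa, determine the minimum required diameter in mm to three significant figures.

Required area A ≥ P/σ_allow = 171000/160 = 1069 mm².
For a solid circular section, d ≥ √(4A/π) = 36.89 mm.

36.9 mm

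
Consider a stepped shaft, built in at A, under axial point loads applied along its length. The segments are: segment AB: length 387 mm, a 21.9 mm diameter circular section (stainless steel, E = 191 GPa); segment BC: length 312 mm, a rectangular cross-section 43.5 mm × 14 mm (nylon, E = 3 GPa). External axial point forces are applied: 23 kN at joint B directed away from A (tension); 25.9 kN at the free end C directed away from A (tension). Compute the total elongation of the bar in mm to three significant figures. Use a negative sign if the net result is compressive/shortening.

4.69 mm

Internal axial forces (sectioning from the free end, tension +): N_BC = 25.9 kN, N_AB = 48.9 kN.
A_AB = 376.7 mm².
A_BC = 609 mm².
δ_AB = 48900·387/(376.7·191000) = 0.263 mm
δ_BC = 25900·312/(609·3000) = 4.423 mm
δ = Σδ_i = 4.686 mm.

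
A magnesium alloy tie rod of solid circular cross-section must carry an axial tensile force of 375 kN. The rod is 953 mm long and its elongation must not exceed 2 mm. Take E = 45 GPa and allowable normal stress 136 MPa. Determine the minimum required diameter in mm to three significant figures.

Required area A ≥ P/σ_allow = 375000/136 = 2757 mm².
For a solid circular section, d ≥ √(4A/π) = 59.25 mm.
Elongation limit: A ≥ PL/(Eδ_allow) = 375000·953/(45000·2) = 3971 mm² ⇒ d ≥ 71.1 mm.
The elongation limit governs.

71.1 mm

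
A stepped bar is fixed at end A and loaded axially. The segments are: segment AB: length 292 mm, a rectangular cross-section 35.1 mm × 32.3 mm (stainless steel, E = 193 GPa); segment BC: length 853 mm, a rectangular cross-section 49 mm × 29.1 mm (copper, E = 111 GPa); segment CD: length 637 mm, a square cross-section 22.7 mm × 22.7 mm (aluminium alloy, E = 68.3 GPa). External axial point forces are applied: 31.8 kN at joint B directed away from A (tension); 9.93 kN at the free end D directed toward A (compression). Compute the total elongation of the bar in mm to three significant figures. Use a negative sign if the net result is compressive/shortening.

-0.204 mm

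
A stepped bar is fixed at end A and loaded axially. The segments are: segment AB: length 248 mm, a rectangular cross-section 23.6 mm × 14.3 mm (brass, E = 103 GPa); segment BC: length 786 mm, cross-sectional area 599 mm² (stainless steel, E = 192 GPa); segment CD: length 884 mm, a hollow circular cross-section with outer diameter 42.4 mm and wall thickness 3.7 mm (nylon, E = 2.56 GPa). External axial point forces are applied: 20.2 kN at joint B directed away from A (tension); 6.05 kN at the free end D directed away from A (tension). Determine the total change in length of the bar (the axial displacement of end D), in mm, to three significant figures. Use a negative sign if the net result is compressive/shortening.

Internal axial forces (sectioning from the free end, tension +): N_CD = 6.05 kN, N_BC = 6.05 kN, N_AB = 26.25 kN.
A_AB = 337.5 mm².
A_CD = 449.8 mm².
δ_AB = 26250·248/(337.5·103000) = 0.1873 mm
δ_BC = 6050·786/(599·192000) = 0.04135 mm
δ_CD = 6050·884/(449.8·2560) = 4.644 mm
δ = Σδ_i = 4.873 mm.

4.87 mm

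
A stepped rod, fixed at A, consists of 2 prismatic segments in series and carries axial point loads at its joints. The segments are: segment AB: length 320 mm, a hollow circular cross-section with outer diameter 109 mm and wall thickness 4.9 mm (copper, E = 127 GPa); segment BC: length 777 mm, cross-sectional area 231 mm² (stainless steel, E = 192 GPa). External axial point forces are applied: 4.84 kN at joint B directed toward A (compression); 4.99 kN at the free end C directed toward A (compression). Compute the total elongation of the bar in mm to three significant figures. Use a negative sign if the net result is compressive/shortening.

Internal axial forces (sectioning from the free end, tension +): N_BC = -4.99 kN, N_AB = -9.83 kN.
A_AB = 1602 mm².
δ_AB = -9830·320/(1602·127000) = -0.01546 mm
δ_BC = -4990·777/(231·192000) = -0.08742 mm
δ = Σδ_i = -0.1029 mm.

-0.103 mm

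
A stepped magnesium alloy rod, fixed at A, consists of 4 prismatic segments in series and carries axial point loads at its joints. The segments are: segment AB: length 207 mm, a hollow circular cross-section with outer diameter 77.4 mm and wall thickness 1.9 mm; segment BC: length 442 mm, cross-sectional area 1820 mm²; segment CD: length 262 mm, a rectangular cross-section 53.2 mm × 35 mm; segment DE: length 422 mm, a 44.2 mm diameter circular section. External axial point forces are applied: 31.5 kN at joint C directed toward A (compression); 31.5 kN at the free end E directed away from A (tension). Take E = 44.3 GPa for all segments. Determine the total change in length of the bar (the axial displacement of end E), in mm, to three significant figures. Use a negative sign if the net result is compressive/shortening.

0.296 mm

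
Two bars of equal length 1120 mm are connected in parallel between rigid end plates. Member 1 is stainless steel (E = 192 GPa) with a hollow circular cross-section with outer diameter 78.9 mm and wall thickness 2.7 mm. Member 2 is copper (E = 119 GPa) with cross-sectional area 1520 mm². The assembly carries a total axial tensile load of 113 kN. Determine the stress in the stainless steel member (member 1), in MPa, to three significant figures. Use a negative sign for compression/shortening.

A_1 = 646.4 mm².
Equal strain + equilibrium ⇒ each member carries load in proportion to AE: A₁E₁ = 124100000 N, A₂E₂ = 180900000 N, ΣAE = 305000000 N.
σ₁ = P·E₁/ΣAE = 113000·192000/305000000 = 71.14 MPa.

71.1 MPa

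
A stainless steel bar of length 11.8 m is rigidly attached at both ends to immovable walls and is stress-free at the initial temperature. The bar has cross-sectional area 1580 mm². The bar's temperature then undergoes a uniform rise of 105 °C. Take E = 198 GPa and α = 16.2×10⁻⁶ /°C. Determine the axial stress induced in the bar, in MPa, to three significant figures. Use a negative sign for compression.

-337 MPa

Free thermal expansion αLΔT = 16.2e-6 · 11800 · 105 = 20.07 mm.
The walls impose strain ε = −(20.07)/11800 = -1.7010e-03; σ = Eε = 198000 · -1.7010e-03 = -336.8 MPa.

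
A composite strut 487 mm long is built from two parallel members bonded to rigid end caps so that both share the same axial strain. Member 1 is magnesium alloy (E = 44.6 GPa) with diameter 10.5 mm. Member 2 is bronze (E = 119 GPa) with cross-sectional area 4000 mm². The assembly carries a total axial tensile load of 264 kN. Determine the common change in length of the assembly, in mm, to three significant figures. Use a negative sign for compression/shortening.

A_1 = 86.59 mm².
Equal strain + equilibrium ⇒ each member carries load in proportion to AE: A₁E₁ = 3862000 N, A₂E₂ = 476000000 N, ΣAE = 479900000 N.
δ = PL/ΣAE = 264000·487/479900000 = 0.2679 mm.

0.268 mm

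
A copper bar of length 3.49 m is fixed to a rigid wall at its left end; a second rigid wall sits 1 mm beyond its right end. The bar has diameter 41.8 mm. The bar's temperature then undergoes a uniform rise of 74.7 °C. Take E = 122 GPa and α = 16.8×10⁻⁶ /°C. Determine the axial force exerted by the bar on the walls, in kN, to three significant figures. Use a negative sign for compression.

-162 kN

Free thermal expansion αLΔT = 16.8e-6 · 3490 · 74.7 = 4.38 mm.
The walls engage after the gap closes; constrained expansion = 4.38 − 1 = 3.38 mm.
The walls impose strain ε = −(3.38)/3490 = -9.6843e-04; σ = Eε = 122000 · -9.6843e-04 = -118.1 MPa.
Wall reaction R = σ·A = -118.1·1372 = -162100 N = -162.1 kN.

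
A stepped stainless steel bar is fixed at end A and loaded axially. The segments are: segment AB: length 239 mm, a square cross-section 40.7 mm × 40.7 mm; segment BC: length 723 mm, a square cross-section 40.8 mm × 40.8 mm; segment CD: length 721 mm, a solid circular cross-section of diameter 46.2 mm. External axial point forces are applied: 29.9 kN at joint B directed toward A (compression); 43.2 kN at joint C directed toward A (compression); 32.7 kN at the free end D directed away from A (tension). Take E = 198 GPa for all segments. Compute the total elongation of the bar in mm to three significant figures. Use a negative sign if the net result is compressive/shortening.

Internal axial forces (sectioning from the free end, tension +): N_CD = 32.7 kN, N_BC = -10.5 kN, N_AB = -40.4 kN.
A_AB = 1656 mm².
A_BC = 1665 mm².
A_CD = 1676 mm².
δ_AB = -40400·239/(1656·198000) = -0.02944 mm
δ_BC = -10500·723/(1665·198000) = -0.02303 mm
δ_CD = 32700·721/(1676·198000) = 0.07103 mm
δ = Σδ_i = 0.01856 mm.

0.0186 mm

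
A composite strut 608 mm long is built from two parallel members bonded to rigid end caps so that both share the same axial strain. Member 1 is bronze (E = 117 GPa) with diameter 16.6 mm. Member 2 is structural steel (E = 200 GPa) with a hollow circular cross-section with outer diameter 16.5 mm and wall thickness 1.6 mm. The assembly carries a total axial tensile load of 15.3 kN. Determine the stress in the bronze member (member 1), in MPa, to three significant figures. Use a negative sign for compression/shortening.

44.4 MPa

A_1 = 216.4 mm².
A_2 = 74.9 mm².
Equal strain + equilibrium ⇒ each member carries load in proportion to AE: A₁E₁ = 25320000 N, A₂E₂ = 14980000 N, ΣAE = 40300000 N.
σ₁ = P·E₁/ΣAE = 15300·117000/40300000 = 44.42 MPa.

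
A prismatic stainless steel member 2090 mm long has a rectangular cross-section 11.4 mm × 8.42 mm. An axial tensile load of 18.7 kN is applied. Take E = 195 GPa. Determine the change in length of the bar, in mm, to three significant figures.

A = 95.99 mm².
δ_mech = NL/(AE) = 18700·2090/(95.99·195000) = 2.088 mm.

2.09 mm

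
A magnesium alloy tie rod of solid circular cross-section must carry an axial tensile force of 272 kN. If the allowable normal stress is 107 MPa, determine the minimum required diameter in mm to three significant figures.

56.9 mm

Required area A ≥ P/σ_allow = 272000/107 = 2542 mm².
For a solid circular section, d ≥ √(4A/π) = 56.89 mm.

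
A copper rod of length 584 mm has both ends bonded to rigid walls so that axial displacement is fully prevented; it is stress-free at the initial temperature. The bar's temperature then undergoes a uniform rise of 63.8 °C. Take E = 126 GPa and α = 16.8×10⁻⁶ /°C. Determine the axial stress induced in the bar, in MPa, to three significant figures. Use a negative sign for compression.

-135 MPa

Free thermal expansion αLΔT = 16.8e-6 · 584 · 63.8 = 0.626 mm.
The walls impose strain ε = −(0.626)/584 = -1.0718e-03; σ = Eε = 126000 · -1.0718e-03 = -135.1 MPa.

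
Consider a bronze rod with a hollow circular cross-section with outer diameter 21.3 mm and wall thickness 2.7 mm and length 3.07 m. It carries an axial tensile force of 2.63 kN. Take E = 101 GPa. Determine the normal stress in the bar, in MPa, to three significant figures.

A = 157.8 mm².
σ = N/A = 2630/157.8 = 16.67 MPa.

16.7 MPa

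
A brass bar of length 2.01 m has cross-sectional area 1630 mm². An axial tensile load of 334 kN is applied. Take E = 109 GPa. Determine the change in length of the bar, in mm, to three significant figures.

3.78 mm

δ_mech = NL/(AE) = 334000·2010/(1630·109000) = 3.779 mm.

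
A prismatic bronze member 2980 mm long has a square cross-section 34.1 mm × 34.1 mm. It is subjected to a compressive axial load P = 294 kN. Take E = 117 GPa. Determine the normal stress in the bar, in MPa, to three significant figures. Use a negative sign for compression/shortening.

-253 MPa

A = 1163 mm².
σ = N/A = -294000/1163 = -252.8 MPa.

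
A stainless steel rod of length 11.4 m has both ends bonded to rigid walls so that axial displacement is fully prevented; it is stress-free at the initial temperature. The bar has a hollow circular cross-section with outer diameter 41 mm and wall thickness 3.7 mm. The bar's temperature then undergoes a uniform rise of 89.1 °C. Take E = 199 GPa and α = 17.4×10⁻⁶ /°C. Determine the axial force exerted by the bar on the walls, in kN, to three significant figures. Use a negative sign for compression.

-134 kN

Free thermal expansion αLΔT = 17.4e-6 · 11400 · 89.1 = 17.67 mm.
The walls impose strain ε = −(17.67)/11400 = -1.5503e-03; σ = Eε = 199000 · -1.5503e-03 = -308.5 MPa.
Wall reaction R = σ·A = -308.5·433.6 = -133800 N = -133.8 kN.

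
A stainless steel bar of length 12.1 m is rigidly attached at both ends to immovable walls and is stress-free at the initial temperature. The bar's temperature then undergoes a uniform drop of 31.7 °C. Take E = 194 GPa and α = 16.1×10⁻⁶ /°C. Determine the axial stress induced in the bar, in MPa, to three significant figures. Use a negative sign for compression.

Free thermal expansion αLΔT = 16.1e-6 · 12100 · -31.7 = -6.175 mm.
The walls impose strain ε = −(-6.175)/12100 = 5.1037e-04; σ = Eε = 194000 · 5.1037e-04 = 99.01 MPa.

99.0 MPa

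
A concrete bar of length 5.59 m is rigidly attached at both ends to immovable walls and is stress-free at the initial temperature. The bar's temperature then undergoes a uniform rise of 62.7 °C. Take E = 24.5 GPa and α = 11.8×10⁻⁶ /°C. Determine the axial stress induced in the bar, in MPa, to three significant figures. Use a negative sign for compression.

Free thermal expansion αLΔT = 11.8e-6 · 5590 · 62.7 = 4.136 mm.
The walls impose strain ε = −(4.136)/5590 = -7.3986e-04; σ = Eε = 24500 · -7.3986e-04 = -18.13 MPa.

-18.1 MPa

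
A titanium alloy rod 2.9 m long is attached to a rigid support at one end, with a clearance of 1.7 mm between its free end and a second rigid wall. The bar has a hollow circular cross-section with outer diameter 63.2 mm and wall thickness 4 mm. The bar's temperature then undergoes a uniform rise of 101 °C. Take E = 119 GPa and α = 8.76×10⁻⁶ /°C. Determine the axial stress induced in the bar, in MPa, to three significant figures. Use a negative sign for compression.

Free thermal expansion αLΔT = 8.76e-6 · 2900 · 101 = 2.566 mm.
The walls engage after the gap closes; constrained expansion = 2.566 − 1.7 = 0.8658 mm.
The walls impose strain ε = −(0.8658)/2900 = -2.9855e-04; σ = Eε = 119000 · -2.9855e-04 = -35.53 MPa.

-35.5 MPa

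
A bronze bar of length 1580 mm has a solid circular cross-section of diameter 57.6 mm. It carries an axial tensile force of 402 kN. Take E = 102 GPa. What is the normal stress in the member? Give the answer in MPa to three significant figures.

A = 2606 mm².
σ = N/A = 402000/2606 = 154.3 MPa.

154 MPa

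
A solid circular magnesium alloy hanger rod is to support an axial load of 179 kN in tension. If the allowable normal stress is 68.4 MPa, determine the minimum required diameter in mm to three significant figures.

Required area A ≥ P/σ_allow = 179000/68.4 = 2617 mm².
For a solid circular section, d ≥ √(4A/π) = 57.72 mm.

57.7 mm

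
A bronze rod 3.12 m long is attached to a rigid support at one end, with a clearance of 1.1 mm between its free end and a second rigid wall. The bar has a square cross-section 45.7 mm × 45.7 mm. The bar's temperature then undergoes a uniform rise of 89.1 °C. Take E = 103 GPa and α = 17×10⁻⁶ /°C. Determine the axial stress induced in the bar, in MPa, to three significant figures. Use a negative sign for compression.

-120 MPa

Free thermal expansion αLΔT = 17e-6 · 3120 · 89.1 = 4.726 mm.
The walls engage after the gap closes; constrained expansion = 4.726 − 1.1 = 3.626 mm.
The walls impose strain ε = −(3.626)/3120 = -1.1621e-03; σ = Eε = 103000 · -1.1621e-03 = -119.7 MPa.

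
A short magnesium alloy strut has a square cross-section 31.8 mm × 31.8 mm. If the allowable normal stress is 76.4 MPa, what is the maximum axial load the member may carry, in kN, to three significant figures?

77.3 kN

A = 1011 mm².
P_max = σ_allow · A = 76.4 · 1011 = 77260 N = 77.26 kN.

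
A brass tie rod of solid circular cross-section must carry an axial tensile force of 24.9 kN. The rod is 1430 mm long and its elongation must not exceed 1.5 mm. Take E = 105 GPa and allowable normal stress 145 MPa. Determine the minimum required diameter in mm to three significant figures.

17.0 mm

Required area A ≥ P/σ_allow = 24900/145 = 171.7 mm².
For a solid circular section, d ≥ √(4A/π) = 14.79 mm.
Elongation limit: A ≥ PL/(Eδ_allow) = 24900·1430/(105000·1.5) = 226.1 mm² ⇒ d ≥ 16.97 mm.
The elongation limit governs.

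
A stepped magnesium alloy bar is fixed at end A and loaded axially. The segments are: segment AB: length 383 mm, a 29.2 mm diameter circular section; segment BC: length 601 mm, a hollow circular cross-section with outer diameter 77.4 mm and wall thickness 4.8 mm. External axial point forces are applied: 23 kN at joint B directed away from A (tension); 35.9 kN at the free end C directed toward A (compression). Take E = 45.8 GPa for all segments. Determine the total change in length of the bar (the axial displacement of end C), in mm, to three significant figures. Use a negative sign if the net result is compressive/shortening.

-0.591 mm

Internal axial forces (sectioning from the free end, tension +): N_BC = -35.9 kN, N_AB = -12.9 kN.
A_AB = 669.7 mm².
A_BC = 1095 mm².
δ_AB = -12900·383/(669.7·45800) = -0.1611 mm
δ_BC = -35900·601/(1095·45800) = -0.4303 mm
δ = Σδ_i = -0.5914 mm.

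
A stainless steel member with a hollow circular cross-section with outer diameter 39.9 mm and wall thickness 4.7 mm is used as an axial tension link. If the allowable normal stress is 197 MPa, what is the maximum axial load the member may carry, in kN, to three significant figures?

102 kN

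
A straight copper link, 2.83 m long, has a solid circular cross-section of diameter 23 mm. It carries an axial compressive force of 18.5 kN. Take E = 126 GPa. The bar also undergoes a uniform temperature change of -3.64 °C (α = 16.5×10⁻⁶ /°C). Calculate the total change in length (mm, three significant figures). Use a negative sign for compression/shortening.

-1.17 mm

A = 415.5 mm².
δ_mech = NL/(AE) = -18500·2830/(415.5·126000) = -1 mm.
δ_thermal = αLΔT = 16.5e-6·2830·-3.64 = -0.17 mm.
δ = δ_mech + δ_thermal = -1.17 mm.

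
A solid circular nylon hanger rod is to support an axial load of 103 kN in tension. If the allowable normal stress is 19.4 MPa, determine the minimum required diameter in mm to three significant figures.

82.2 mm

Required area A ≥ P/σ_allow = 103000/19.4 = 5309 mm².
For a solid circular section, d ≥ √(4A/π) = 82.22 mm.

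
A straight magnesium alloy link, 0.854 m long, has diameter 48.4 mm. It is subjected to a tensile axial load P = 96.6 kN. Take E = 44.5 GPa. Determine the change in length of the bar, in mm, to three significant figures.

A = 1840 mm².
δ_mech = NL/(AE) = 96600·854/(1840·44500) = 1.008 mm.

1.01 mm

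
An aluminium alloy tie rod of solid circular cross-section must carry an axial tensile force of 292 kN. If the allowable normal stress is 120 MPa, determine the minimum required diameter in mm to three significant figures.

Required area A ≥ P/σ_allow = 292000/120 = 2433 mm².
For a solid circular section, d ≥ √(4A/π) = 55.66 mm.

55.7 mm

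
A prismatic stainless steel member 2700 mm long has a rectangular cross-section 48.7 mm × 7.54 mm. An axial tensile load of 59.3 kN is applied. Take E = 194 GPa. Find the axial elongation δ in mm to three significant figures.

A = 367.2 mm².
δ_mech = NL/(AE) = 59300·2700/(367.2·194000) = 2.248 mm.

2.25 mm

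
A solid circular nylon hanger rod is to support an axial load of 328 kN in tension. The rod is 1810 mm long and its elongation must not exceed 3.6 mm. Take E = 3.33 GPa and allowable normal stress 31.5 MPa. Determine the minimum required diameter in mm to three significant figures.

251 mm

Required area A ≥ P/σ_allow = 328000/31.5 = 10410 mm².
For a solid circular section, d ≥ √(4A/π) = 115.1 mm.
Elongation limit: A ≥ PL/(Eδ_allow) = 328000·1810/(3330·3.6) = 49520 mm² ⇒ d ≥ 251.1 mm.
The elongation limit governs.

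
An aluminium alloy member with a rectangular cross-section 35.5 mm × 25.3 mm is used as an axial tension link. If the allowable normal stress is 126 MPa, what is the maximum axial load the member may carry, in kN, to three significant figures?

A = 898.1 mm².
P_max = σ_allow · A = 126 · 898.1 = 113200 N = 113.2 kN.

113 kN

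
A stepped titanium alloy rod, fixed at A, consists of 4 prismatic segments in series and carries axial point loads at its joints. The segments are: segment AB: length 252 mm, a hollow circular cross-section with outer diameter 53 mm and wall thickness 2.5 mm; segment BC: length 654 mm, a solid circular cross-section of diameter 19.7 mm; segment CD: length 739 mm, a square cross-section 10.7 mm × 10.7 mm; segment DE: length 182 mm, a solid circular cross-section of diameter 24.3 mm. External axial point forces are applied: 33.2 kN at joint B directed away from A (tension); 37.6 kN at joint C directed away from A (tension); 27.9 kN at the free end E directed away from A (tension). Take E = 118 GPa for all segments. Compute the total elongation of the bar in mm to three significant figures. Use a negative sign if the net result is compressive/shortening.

3.34 mm

Internal axial forces (sectioning from the free end, tension +): N_DE = 27.9 kN, N_CD = 27.9 kN, N_BC = 65.5 kN, N_AB = 98.7 kN.
A_AB = 396.6 mm².
A_BC = 304.8 mm².
A_CD = 114.5 mm².
A_DE = 463.8 mm².
δ_AB = 98700·252/(396.6·118000) = 0.5314 mm
δ_BC = 65500·654/(304.8·118000) = 1.191 mm
δ_CD = 27900·739/(114.5·118000) = 1.526 mm
δ_DE = 27900·182/(463.8·118000) = 0.09279 mm
δ = Σδ_i = 3.341 mm.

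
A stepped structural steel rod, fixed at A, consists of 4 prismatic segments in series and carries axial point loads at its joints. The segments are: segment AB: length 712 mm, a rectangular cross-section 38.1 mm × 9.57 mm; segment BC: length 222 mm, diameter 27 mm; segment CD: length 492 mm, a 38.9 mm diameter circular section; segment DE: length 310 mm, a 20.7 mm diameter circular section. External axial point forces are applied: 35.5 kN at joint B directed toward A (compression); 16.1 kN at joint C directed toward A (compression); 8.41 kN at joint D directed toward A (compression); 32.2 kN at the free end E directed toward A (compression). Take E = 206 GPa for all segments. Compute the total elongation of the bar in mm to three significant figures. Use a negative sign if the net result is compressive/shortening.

-1.21 mm

Internal axial forces (sectioning from the free end, tension +): N_DE = -32.2 kN, N_CD = -40.61 kN, N_BC = -56.71 kN, N_AB = -92.21 kN.
A_AB = 364.6 mm².
A_BC = 572.6 mm².
A_CD = 1188 mm².
A_DE = 336.5 mm².
δ_AB = -92210·712/(364.6·206000) = -0.8741 mm
δ_BC = -56710·222/(572.6·206000) = -0.1067 mm
δ_CD = -40610·492/(1188·206000) = -0.08161 mm
δ_DE = -32200·310/(336.5·206000) = -0.144 mm
δ = Σδ_i = -1.206 mm.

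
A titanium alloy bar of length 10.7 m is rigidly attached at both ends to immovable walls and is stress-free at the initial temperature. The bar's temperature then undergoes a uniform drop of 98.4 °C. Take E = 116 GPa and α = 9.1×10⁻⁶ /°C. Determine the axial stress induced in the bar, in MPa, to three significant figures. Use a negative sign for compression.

Free thermal expansion αLΔT = 9.1e-6 · 10700 · -98.4 = -9.581 mm.
The walls impose strain ε = −(-9.581)/10700 = 8.9544e-04; σ = Eε = 116000 · 8.9544e-04 = 103.9 MPa.

104 MPa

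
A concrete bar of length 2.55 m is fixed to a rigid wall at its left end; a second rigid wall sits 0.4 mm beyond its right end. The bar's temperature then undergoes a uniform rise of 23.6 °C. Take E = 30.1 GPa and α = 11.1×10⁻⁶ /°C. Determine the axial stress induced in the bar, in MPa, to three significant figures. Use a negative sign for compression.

-3.16 MPa

Free thermal expansion αLΔT = 11.1e-6 · 2550 · 23.6 = 0.668 mm.
The walls engage after the gap closes; constrained expansion = 0.668 − 0.4 = 0.268 mm.
The walls impose strain ε = −(0.268)/2550 = -1.0510e-04; σ = Eε = 30100 · -1.0510e-04 = -3.163 MPa.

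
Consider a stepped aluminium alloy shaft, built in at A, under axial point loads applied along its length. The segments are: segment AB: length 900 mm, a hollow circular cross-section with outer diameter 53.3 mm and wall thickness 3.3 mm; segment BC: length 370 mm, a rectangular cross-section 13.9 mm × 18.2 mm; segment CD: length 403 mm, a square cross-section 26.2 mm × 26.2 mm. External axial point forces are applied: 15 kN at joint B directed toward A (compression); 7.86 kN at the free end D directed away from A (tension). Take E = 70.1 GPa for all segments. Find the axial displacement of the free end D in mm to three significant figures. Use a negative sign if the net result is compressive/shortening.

0.0530 mm

Internal axial forces (sectioning from the free end, tension +): N_CD = 7.86 kN, N_BC = 7.86 kN, N_AB = -7.14 kN.
A_AB = 518.4 mm².
A_BC = 253 mm².
A_CD = 686.4 mm².
δ_AB = -7140·900/(518.4·70100) = -0.1768 mm
δ_BC = 7860·370/(253·70100) = 0.164 mm
δ_CD = 7860·403/(686.4·70100) = 0.06583 mm
δ = Σδ_i = 0.05298 mm.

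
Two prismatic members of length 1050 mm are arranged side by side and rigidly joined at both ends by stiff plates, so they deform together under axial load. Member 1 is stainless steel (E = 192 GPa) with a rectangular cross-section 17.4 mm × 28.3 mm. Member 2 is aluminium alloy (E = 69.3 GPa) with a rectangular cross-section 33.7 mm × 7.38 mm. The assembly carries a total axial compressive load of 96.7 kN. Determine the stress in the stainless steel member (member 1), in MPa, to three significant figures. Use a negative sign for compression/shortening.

A_1 = 492.4 mm².
A_2 = 248.7 mm².
Equal strain + equilibrium ⇒ each member carries load in proportion to AE: A₁E₁ = 94540000 N, A₂E₂ = 17240000 N, ΣAE = 111800000 N.
σ₁ = P·E₁/ΣAE = -96700·192000/111800000 = -166.1 MPa.

-166 MPa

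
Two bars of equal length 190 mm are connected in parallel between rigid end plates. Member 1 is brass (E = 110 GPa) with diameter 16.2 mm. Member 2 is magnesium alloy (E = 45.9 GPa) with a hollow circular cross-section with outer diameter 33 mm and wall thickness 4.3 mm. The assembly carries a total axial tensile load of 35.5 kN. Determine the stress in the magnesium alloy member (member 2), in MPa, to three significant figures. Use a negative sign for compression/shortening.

40.3 MPa

A_1 = 206.1 mm².
A_2 = 387.7 mm².
Equal strain + equilibrium ⇒ each member carries load in proportion to AE: A₁E₁ = 22670000 N, A₂E₂ = 17800000 N, ΣAE = 40470000 N.
σ₂ = P·E₂/ΣAE = 35500·45900/40470000 = 40.26 MPa.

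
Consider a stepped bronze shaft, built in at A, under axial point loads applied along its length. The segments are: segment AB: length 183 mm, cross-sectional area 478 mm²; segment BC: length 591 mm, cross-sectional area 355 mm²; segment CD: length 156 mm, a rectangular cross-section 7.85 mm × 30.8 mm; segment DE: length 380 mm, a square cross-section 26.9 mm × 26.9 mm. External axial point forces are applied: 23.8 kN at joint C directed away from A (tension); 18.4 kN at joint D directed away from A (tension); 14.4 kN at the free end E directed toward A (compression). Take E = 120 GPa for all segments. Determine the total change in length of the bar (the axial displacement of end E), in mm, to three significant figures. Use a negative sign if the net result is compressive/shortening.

Internal axial forces (sectioning from the free end, tension +): N_DE = -14.4 kN, N_CD = 4 kN, N_BC = 27.8 kN, N_AB = 27.8 kN.
A_CD = 241.8 mm².
A_DE = 723.6 mm².
δ_AB = 27800·183/(478·120000) = 0.08869 mm
δ_BC = 27800·591/(355·120000) = 0.3857 mm
δ_CD = 4000·156/(241.8·120000) = 0.02151 mm
δ_DE = -14400·380/(723.6·120000) = -0.06302 mm
δ = Σδ_i = 0.4329 mm.

0.433 mm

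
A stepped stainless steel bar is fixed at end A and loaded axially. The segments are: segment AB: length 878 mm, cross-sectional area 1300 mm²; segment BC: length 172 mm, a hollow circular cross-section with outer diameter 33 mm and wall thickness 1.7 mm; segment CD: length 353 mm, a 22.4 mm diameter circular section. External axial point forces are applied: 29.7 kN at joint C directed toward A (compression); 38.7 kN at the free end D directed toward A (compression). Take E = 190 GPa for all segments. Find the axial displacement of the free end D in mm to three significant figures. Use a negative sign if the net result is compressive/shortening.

-0.796 mm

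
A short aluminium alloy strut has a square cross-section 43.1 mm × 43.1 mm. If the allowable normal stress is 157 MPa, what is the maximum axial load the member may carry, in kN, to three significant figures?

A = 1858 mm².
P_max = σ_allow · A = 157 · 1858 = 291600 N = 291.6 kN.

292 kN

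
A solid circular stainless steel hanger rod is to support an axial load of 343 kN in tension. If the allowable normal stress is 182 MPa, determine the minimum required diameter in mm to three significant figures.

Required area A ≥ P/σ_allow = 343000/182 = 1885 mm².
For a solid circular section, d ≥ √(4A/π) = 48.99 mm.

49.0 mm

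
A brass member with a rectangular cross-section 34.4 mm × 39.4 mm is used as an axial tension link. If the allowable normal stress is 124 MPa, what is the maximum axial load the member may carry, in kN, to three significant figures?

A = 1355 mm².
P_max = σ_allow · A = 124 · 1355 = 168100 N = 168.1 kN.

168 kN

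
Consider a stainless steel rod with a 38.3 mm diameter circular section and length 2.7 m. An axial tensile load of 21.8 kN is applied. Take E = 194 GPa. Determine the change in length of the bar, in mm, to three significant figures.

A = 1152 mm².
δ_mech = NL/(AE) = 21800·2700/(1152·194000) = 0.2633 mm.

0.263 mm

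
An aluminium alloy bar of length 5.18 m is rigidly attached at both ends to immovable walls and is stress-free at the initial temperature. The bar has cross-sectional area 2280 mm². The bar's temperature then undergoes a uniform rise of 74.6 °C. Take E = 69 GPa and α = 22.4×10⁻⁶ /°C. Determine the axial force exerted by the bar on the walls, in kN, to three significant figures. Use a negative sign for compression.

Free thermal expansion αLΔT = 22.4e-6 · 5180 · 74.6 = 8.656 mm.
The walls impose strain ε = −(8.656)/5180 = -1.6710e-03; σ = Eε = 69000 · -1.6710e-03 = -115.3 MPa.
Wall reaction R = σ·A = -115.3·2280 = -262900 N = -262.9 kN.

-263 kN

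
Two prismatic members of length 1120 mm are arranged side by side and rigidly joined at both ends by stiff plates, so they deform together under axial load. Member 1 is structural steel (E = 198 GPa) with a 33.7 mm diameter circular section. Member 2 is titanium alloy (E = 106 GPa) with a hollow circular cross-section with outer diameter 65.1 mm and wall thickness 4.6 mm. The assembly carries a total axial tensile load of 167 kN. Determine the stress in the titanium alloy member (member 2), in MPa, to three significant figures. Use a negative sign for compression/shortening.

A_1 = 892 mm².
A_2 = 874.3 mm².
Equal strain + equilibrium ⇒ each member carries load in proportion to AE: A₁E₁ = 176600000 N, A₂E₂ = 92680000 N, ΣAE = 269300000 N.
σ₂ = P·E₂/ΣAE = 167000·106000/269300000 = 65.74 MPa.

65.7 MPa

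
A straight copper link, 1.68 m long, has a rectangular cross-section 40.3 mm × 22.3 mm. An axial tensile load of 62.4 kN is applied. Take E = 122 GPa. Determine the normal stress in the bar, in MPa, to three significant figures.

A = 898.7 mm².
σ = N/A = 62400/898.7 = 69.43 MPa.

69.4 MPa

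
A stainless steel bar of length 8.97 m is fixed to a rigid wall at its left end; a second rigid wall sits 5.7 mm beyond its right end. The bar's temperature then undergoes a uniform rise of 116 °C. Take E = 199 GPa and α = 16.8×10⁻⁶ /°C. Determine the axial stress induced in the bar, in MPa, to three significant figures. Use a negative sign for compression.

-261 MPa

Free thermal expansion αLΔT = 16.8e-6 · 8970 · 116 = 17.48 mm.
The walls engage after the gap closes; constrained expansion = 17.48 − 5.7 = 11.78 mm.
The walls impose strain ε = −(11.78)/8970 = -1.3133e-03; σ = Eε = 199000 · -1.3133e-03 = -261.4 MPa.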